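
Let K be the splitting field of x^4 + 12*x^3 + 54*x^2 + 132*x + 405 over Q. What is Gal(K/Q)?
The polynomial is an irreducible quartic over Q and its discriminant is 4087812096 = 63936^2, a perfect square, so the Galois group is contained in A_4. The resolvent cubic y^3 - 54*y^2 - 36*y + 11736 is irreducible over Q. An irreducible resolvent with square discriminant gives A_4.

4T4: A_4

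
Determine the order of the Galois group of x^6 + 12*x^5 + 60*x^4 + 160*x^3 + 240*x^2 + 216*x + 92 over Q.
The degree of the splitting field over Q equals the order of the Galois group, so first determine the group. The polynomial f is an irreducible sextic over Q, so G = Gal(f/Q) is one of the 16 transitive subgroups 6T1, ..., 6T16 of S_6. The discriminant of f is 746496000000 = 864000^2, a perfect square, so G is contained in A_6. The transitive groups of degree 6 contained in A_6 are: A_4 (6T4, order 12), S_4 (6T7, order 24), (C_3 x C_3) : C_4 (6T10, order 36), PSL(2,5) (6T12, order 60), A_6 (6T15, order 360). By Dedekind's theorem, for a prime p not dividing disc(f) the degrees of the irreducible factors of f mod p form the cycle type of an element of G. Factoring f modulo the 6 such primes p <= 23 (skipping 2, 3, 5, which divide the discriminant), each new pattern first appears at: mod 7: f = (x + 5)(x^5 + 4x^3 + 2x + 3), pattern 5+1; mod 23: f = (x)(x + 9)(x + 14)(x^3 + 12x^2 + 3x + 5), pattern 3+1+1+1. No other pattern occurs in this range, so the set of observed cycle types is {5+1, 3+1+1+1}. Among the candidates above, the only group containing elements of all these cycle types is A_6 (6T15) — each of A_4 (6T4), S_4 (6T7), (C_3 x C_3) : C_4 (6T10), PSL(2,5) (6T12) lacks at least one of them. Hence G = A_6 (6T15), of order 360. The Galois group A_6 (6T15) has order 360, so the splitting field has degree 360 over Q.

360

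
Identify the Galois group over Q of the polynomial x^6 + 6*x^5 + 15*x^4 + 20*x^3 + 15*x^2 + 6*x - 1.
D_6 (order 12)

The polynomial f is an irreducible sextic over Q, so G = Gal(f/Q) is one of the 16 transitive subgroups 6T1, ..., 6T16 of S_6. The discriminant of f is 1492992, which is not a perfect square, so G is not contained in A_6. The transitive groups of degree 6 not contained in A_6 are: C_6 (6T1, order 6), S_3 (6T2, order 6), D_6 (6T3, order 12), C_3 x S_3 (6T5, order 18), A_4 x C_2 (6T6, order 24), S_4 (6T8, order 24), S_3 x S_3 (6T9, order 36), S_4 x C_2 (6T11, order 48), (S_3 x S_3) : C_2 (6T13, order 72), PGL(2,5) (6T14, order 120), S_6 (6T16, order 720). By Dedekind's theorem, for a prime p not dividing disc(f) the degrees of the irreducible factors of f mod p form the cycle type of an element of G. Factoring f modulo the 79 such primes p <= 419 (skipping 2, 3, which divide the discriminant), each new pattern first appears at: mod 5: f = (x^2 + x + 2)(x^2 + 2x + 3)(x^2 + 3x + 4), pattern 2+2+2; mod 7: f = (x^3 + 3x^2 + 3x + 4)(x^3 + 3x^2 + 3x + 5), pattern 3+3; mod 13: f = (x^6 + 6x^5 + 2x^4 + 7x^3 + 2x^2 + 6x + 12), pattern 6; mod 17: f = (x + 6)(x + 13)(x^2 + 7x + 14)(x^2 + 14x + 4), pattern 2+2+1+1; mod 31: f = (x + 3)(x + 11)(x + 13)(x + 20)(x + 22)(x + 30), pattern 1+1+1+1+1+1. No other pattern occurs in this range, so the set of observed cycle types is {2+2+2, 3+3, 6, 2+2+1+1, 1+1+1+1+1+1}. The candidates containing elements of all these cycle types are D_6 (6T3) of order 12, A_4 x C_2 (6T6) of order 24, S_3 x S_3 (6T9) of order 36, S_4 x C_2 (6T11) of order 48, (S_3 x S_3) : C_2 (6T13) of order 72, PGL(2,5) (6T14) of order 120, S_6 (6T16) of order 720; the others are excluded. The observed types are precisely the cycle types that occur in D_6 (6T3). Each of the other remaining candidates has further cycle types, and by the Chebotarev density theorem the matching factorization patterns would occur for a proportion of primes equal to their share of the group: A_4 x C_2 (6T6) additionally contains elements of type 2+1+1+1+1 (3 of its 24 elements, about 12% of primes); S_3 x S_3 (6T9) additionally contains elements of type 3+1+1+1 (4 of its 36 elements, about 11% of primes); S_4 x C_2 (6T11) additionally contains elements of type 4+2, 4+1+1, 2+1+1+1+1 (15 of its 48 elements, about 31% of primes); (S_3 x S_3) : C_2 (6T13) additionally contains elements of type 4+2, 3+2+1, 3+1+1+1, 2+1+1+1+1 (40 of its 72 elements, about 56% of primes); PGL(2,5) (6T14) additionally contains elements of type 5+1, 4+1+1 (54 of its 120 elements, about 45% of primes); S_6 (6T16) additionally contains elements of type 5+1, 4+2, 4+1+1, 3+2+1, 3+1+1+1, 2+1+1+1+1 (499 of its 720 elements, about 69% of primes). None of the 79 primes tested shows any such pattern (for each of these groups the chance of that is below 10^-4), which rules them out. Hence G = D_6 (6T3), of order 12.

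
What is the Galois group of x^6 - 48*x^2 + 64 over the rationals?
A_4 x C_2 (order 24)

The polynomial f is an irreducible sextic over Q, so G = Gal(f/Q) is one of the 16 transitive subgroups 6T1, ..., 6T16 of S_6. The discriminant of f is -450868486864896, which is not a perfect square, so G is not contained in A_6. The transitive groups of degree 6 not contained in A_6 are: C_6 (6T1, order 6), S_3 (6T2, order 6), D_6 (6T3, order 12), C_3 x S_3 (6T5, order 18), A_4 x C_2 (6T6, order 24), S_4 (6T8, order 24), S_3 x S_3 (6T9, order 36), S_4 x C_2 (6T11, order 48), (S_3 x S_3) : C_2 (6T13, order 72), PGL(2,5) (6T14, order 120), S_6 (6T16, order 720). By Dedekind's theorem, for a prime p not dividing disc(f) the degrees of the irreducible factors of f mod p form the cycle type of an element of G. Factoring f modulo the 33 such primes p <= 149 (skipping 2, 3, which divide the discriminant), each new pattern first appears at: mod 5: f = (x^3 + x^2 + 3x + 1)(x^3 + 4x^2 + 3x + 4), pattern 3+3; mod 7: f = (x^6 + x^2 + 1), pattern 6; mod 17: f = (x + 1)(x + 16)(x^2 + 6)(x^2 + 12), pattern 2+2+1+1; mod 19: f = (x + 3)(x + 6)(x + 13)(x + 16)(x^2 + 7), pattern 2+1+1+1+1; mod 71: f = (x^2 + 29)(x^2 + 49)(x^2 + 64), pattern 2+2+2. No other pattern occurs in this range, so the set of observed cycle types is {3+3, 6, 2+2+1+1, 2+1+1+1+1, 2+2+2}. The candidates containing elements of all these cycle types are A_4 x C_2 (6T6) of order 24, S_4 x C_2 (6T11) of order 48, (S_3 x S_3) : C_2 (6T13) of order 72, S_6 (6T16) of order 720; the others are excluded. The observed types are precisely the cycle types that occur in A_4 x C_2 (6T6) (apart from the identity). Each of the other remaining candidates has further cycle types, and by the Chebotarev density theorem the matching factorization patterns would occur for a proportion of primes equal to their share of the group: S_4 x C_2 (6T11) additionally contains elements of type 4+2, 4+1+1 (12 of its 48 elements, about 25% of primes); (S_3 x S_3) : C_2 (6T13) additionally contains elements of type 4+2, 3+2+1, 3+1+1+1 (34 of its 72 elements, about 47% of primes); S_6 (6T16) additionally contains elements of type 5+1, 4+2, 4+1+1, 3+2+1, 3+1+1+1 (484 of its 720 elements, about 67% of primes). None of the 33 primes tested shows any such pattern (for each of these groups the chance of that is below 10^-4), which rules them out. Hence G = A_4 x C_2 (6T6), of order 24.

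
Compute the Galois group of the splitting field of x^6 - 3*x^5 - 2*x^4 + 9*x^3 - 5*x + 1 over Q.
The polynomial f is an irreducible sextic over Q, so G = Gal(f/Q) is one of the 16 transitive subgroups 6T1, ..., 6T16 of S_6. The discriminant of f is 810448, which is not a perfect square, so G is not contained in A_6. The transitive groups of degree 6 not contained in A_6 are: C_6 (6T1, order 6), S_3 (6T2, order 6), D_6 (6T3, order 12), C_3 x S_3 (6T5, order 18), A_4 x C_2 (6T6, order 24), S_4 (6T8, order 24), S_3 x S_3 (6T9, order 36), S_4 x C_2 (6T11, order 48), (S_3 x S_3) : C_2 (6T13, order 72), PGL(2,5) (6T14, order 120), S_6 (6T16, order 720). By Dedekind's theorem, for a prime p not dividing disc(f) the degrees of the irreducible factors of f mod p form the cycle type of an element of G. Factoring f modulo the 23 such primes p <= 97 (skipping 2, 37, which divide the discriminant), each new pattern first appears at: mod 3: f = (x^3 + x^2 + 2)(x^3 + 2x^2 + 2x + 2), pattern 3+3; mod 5: f = (x^2 + 2)(x^2 + 3x + 3)(x^2 + 4x + 1), pattern 2+2+2; mod 67: f = (x + 2)(x + 18)(x + 30)(x + 36)(x + 48)(x + 64), pattern 1+1+1+1+1+1. No other pattern occurs in this range, so the set of observed cycle types is {3+3, 2+2+2, 1+1+1+1+1+1}. The candidates containing elements of all these cycle types are C_6 (6T1) of order 6, S_3 (6T2) of order 6, D_6 (6T3) of order 12, C_3 x S_3 (6T5) of order 18, A_4 x C_2 (6T6) of order 24, S_4 (6T8) of order 24, S_3 x S_3 (6T9) of order 36, S_4 x C_2 (6T11) of order 48, (S_3 x S_3) : C_2 (6T13) of order 72, PGL(2,5) (6T14) of order 120, S_6 (6T16) of order 720; the others are excluded. The observed types are precisely the cycle types that occur in S_3 (6T2). Each of the other remaining candidates has further cycle types, and by the Chebotarev density theorem the matching factorization patterns would occur for a proportion of primes equal to their share of the group: C_6 (6T1) additionally contains elements of type 6 (2 of its 6 elements, about 33% of primes); D_6 (6T3) additionally contains elements of type 6, 2+2+1+1 (5 of its 12 elements, about 42% of primes); C_3 x S_3 (6T5) additionally contains elements of type 6, 3+1+1+1 (10 of its 18 elements, about 56% of primes); A_4 x C_2 (6T6) additionally contains elements of type 6, 2+2+1+1, 2+1+1+1+1 (14 of its 24 elements, about 58% of primes); S_4 (6T8) additionally contains elements of type 4+1+1, 2+2+1+1 (9 of its 24 elements, about 38% of primes); S_3 x S_3 (6T9) additionally contains elements of type 6, 3+1+1+1, 2+2+1+1 (25 of its 36 elements, about 69% of primes); S_4 x C_2 (6T11) additionally contains elements of type 6, 4+2, 4+1+1, 2+2+1+1, 2+1+1+1+1 (32 of its 48 elements, about 67% of primes); (S_3 x S_3) : C_2 (6T13) additionally contains elements of type 6, 4+2, 3+2+1, 3+1+1+1, 2+2+1+1, 2+1+1+1+1 (61 of its 72 elements, about 85% of primes); PGL(2,5) (6T14) additionally contains elements of type 6, 5+1, 4+1+1, 2+2+1+1 (89 of its 120 elements, about 74% of primes); S_6 (6T16) additionally contains elements of type 6, 5+1, 4+2, 4+1+1, 3+2+1, 3+1+1+1, 2+2+1+1, 2+1+1+1+1 (664 of its 720 elements, about 92% of primes). None of the 23 primes tested shows any such pattern (for each of these groups the chance of that is below 10^-4), which rules them out. Hence G = S_3 (6T2), of order 6.

S_3 (also written S3)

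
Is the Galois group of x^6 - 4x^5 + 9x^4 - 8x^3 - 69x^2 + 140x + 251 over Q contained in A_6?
Yes

The polynomial is irreducible of degree 6 over Q. Its discriminant is 564385546240000 = 23756800^2, a perfect square. A Galois group lies in the alternating group exactly when the discriminant is a square in Q, so the Galois group ((C_3 x C_3) : C_4) is contained in A_6.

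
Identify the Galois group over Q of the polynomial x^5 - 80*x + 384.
The polynomial f is an irreducible quintic over Q, so G = Gal(f/Q) is a transitive subgroup of S_5: one of C_5 (5T1, order 5), D_5 (5T2, order 10), F_20 (5T3, order 20), A_5 (5T4, order 60) or S_5 (5T5, order 120). The discriminant of f is 67108864000000 = 8192000^2, a perfect square, so G is contained in A_5. The transitive groups of degree 5 contained in A_5 are: C_5 (5T1, order 5), D_5 (5T2, order 10), A_5 (5T4, order 60). By Dedekind's theorem, for a prime p not dividing disc(f) the degrees of the irreducible factors of f mod p form the cycle type of an element of G. Factoring f modulo the 23 such primes p <= 97 (skipping 2, 5, which divide the discriminant), each new pattern first appears at: mod 3: f = (x)(x^2 + x + 2)(x^2 + 2x + 2), pattern 2+2+1; mod 7: f = (x^5 + 4x + 6), pattern 5. No other pattern occurs in this range, so the set of observed cycle types is {2+2+1, 5}. The candidates containing elements of all these cycle types are D_5 (5T2) of order 10, A_5 (5T4) of order 60; the others are excluded. The observed types are precisely the cycle types that occur in D_5 (5T2) (apart from the identity). Each of the other remaining candidates has further cycle types, and by the Chebotarev density theorem the matching factorization patterns would occur for a proportion of primes equal to their share of the group: A_5 (5T4) additionally contains elements of type 3+1+1 (20 of its 60 elements, about 33% of primes). None of the 23 primes tested shows any such pattern (for each of these groups the chance of that is below 10^-4), which rules them out. Hence G = D_5 (5T2), of order 10.

D_5 (order 10)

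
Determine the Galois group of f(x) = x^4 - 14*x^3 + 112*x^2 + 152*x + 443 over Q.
The polynomial is an irreducible quartic over Q and its discriminant is 1410044873936, which is not a perfect square, so the Galois group is not contained in A_4. The resolvent cubic y^3 - 112*y^2 - 3900*y + 88532 is irreducible over Q. An irreducible resolvent with non-square discriminant gives S_4.

S_4, the symmetric group on 4 letters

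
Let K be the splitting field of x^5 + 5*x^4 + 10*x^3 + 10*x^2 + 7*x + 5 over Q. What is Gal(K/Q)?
S_5 (also written S5)

The polynomial f is an irreducible quintic over Q, so G = Gal(f/Q) is a transitive subgroup of S_5: one of C_5 (5T1, order 5), D_5 (5T2, order 10), F_20 (5T3, order 20), A_5 (5T4, order 60) or S_5 (5T5, order 120). The discriminant of f is 58192, which is not a perfect square, so G is not contained in A_5. The transitive groups of degree 5 not contained in A_5 are: F_20 (5T3, order 20), S_5 (5T5, order 120). By Dedekind's theorem, for a prime p not dividing disc(f) the degrees of the irreducible factors of f mod p form the cycle type of an element of G. Factoring f modulo the 5 such primes p <= 13 (skipping 2, which divides the discriminant), each new pattern first appears at: mod 3: f = (x^5 + 2x^4 + x^3 + x^2 + x + 2), pattern 5; mod 5: f = (x)(x^4 + 2), pattern 4+1; mod 13: f = (x + 4)(x + 6)(x^3 + 8x^2 + 10x + 4), pattern 3+1+1. No other pattern occurs in this range, so the set of observed cycle types is {5, 4+1, 3+1+1}. Among the candidates above, the only group containing elements of all these cycle types is S_5 (5T5) — F_20 (5T3) lacks at least one of them. Hence G = S_5 (5T5), of order 120.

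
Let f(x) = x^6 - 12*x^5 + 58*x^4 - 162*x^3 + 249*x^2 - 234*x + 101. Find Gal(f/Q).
6T7: S_4

The polynomial f is an irreducible sextic over Q, so G = Gal(f/Q) is one of the 16 transitive subgroups 6T1, ..., 6T16 of S_6. The discriminant of f is 87452721811456 = 9351616^2, a perfect square, so G is contained in A_6. The transitive groups of degree 6 contained in A_6 are: A_4 (6T4, order 12), S_4 (6T7, order 24), (C_3 x C_3) : C_4 (6T10, order 36), PSL(2,5) (6T12, order 60), A_6 (6T15, order 360). By Dedekind's theorem, for a prime p not dividing disc(f) the degrees of the irreducible factors of f mod p form the cycle type of an element of G. Factoring f modulo the 79 such primes p <= 419 (skipping 2, 23, which divide the discriminant), each new pattern first appears at: mod 3: f = (x^3 + x^2 + x + 2)(x^3 + 2x^2 + x + 1), pattern 3+3; mod 5: f = (x^2 + 2x + 3)(x^4 + x^3 + 3x^2 + 4x + 2), pattern 4+2; mod 19: f = (x + 1)(x + 2)(x^2 + x + 9)(x^2 + 3x + 13), pattern 2+2+1+1; mod 223: f = (x + 2)(x + 91)(x + 156)(x + 203)(x + 208)(x + 220), pattern 1+1+1+1+1+1. No other pattern occurs in this range, so the set of observed cycle types is {3+3, 4+2, 2+2+1+1, 1+1+1+1+1+1}. The candidates containing elements of all these cycle types are S_4 (6T7) of order 24, (C_3 x C_3) : C_4 (6T10) of order 36, A_6 (6T15) of order 360; the others are excluded. The observed types are precisely the cycle types that occur in S_4 (6T7). Each of the other remaining candidates has further cycle types, and by the Chebotarev density theorem the matching factorization patterns would occur for a proportion of primes equal to their share of the group: (C_3 x C_3) : C_4 (6T10) additionally contains elements of type 3+1+1+1 (4 of its 36 elements, about 11% of primes); A_6 (6T15) additionally contains elements of type 5+1, 3+1+1+1 (184 of its 360 elements, about 51% of primes). None of the 79 primes tested shows any such pattern (for each of these groups the chance of that is below 10^-4), which rules them out. Hence G = S_4 (6T7), of order 24.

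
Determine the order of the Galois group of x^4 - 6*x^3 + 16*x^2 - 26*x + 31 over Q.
The degree of the splitting field over Q equals the order of the Galois group, so first determine the group. The polynomial is an irreducible quartic over Q and its discriminant is 512000, which is not a perfect square, so the Galois group is not contained in A_4. The resolvent cubic y^3 - 16*y^2 + 32*y + 192 has exactly one rational root, so the Galois group is C_4 or D_4. The quartic becomes reducible over Q(sqrt(disc)), so the group is C_4. The Galois group C_4 (4T1) has order 4, so the splitting field has degree 4 over Q.

4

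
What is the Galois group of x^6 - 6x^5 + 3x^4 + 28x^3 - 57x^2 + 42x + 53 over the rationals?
6T6: A_4 x C_2

The polynomial f is an irreducible sextic over Q, so G = Gal(f/Q) is one of the 16 transitive subgroups 6T1, ..., 6T16 of S_6. The discriminant of f is -450868486864896, which is not a perfect square, so G is not contained in A_6. The transitive groups of degree 6 not contained in A_6 are: C_6 (6T1, order 6), S_3 (6T2, order 6), D_6 (6T3, order 12), C_3 x S_3 (6T5, order 18), A_4 x C_2 (6T6, order 24), S_4 (6T8, order 24), S_3 x S_3 (6T9, order 36), S_4 x C_2 (6T11, order 48), (S_3 x S_3) : C_2 (6T13, order 72), PGL(2,5) (6T14, order 120), S_6 (6T16, order 720). By Dedekind's theorem, for a prime p not dividing disc(f) the degrees of the irreducible factors of f mod p form the cycle type of an element of G. Factoring f modulo the 33 such primes p <= 149 (skipping 2, 3, which divide the discriminant), each new pattern first appears at: mod 5: f = (x^3 + 3x + 2)(x^3 + 4x^2 + 4), pattern 3+3; mod 7: f = (x^6 + x^5 + 3x^4 + 6x^2 + 4), pattern 6; mod 17: f = (x + 3)(x + 12)(x^2 + 15x + 8)(x^2 + 15x + 15), pattern 2+2+1+1; mod 19: f = (x + 4)(x + 6)(x + 11)(x + 13)(x^2 + 17x + 6), pattern 2+1+1+1+1; mod 71: f = (x^2 + 69x + 4)(x^2 + 69x + 19)(x^2 + 69x + 39), pattern 2+2+2. No other pattern occurs in this range, so the set of observed cycle types is {3+3, 6, 2+2+1+1, 2+1+1+1+1, 2+2+2}. The candidates containing elements of all these cycle types are A_4 x C_2 (6T6) of order 24, S_4 x C_2 (6T11) of order 48, (S_3 x S_3) : C_2 (6T13) of order 72, S_6 (6T16) of order 720; the others are excluded. The observed types are precisely the cycle types that occur in A_4 x C_2 (6T6) (apart from the identity). Each of the other remaining candidates has further cycle types, and by the Chebotarev density theorem the matching factorization patterns would occur for a proportion of primes equal to their share of the group: S_4 x C_2 (6T11) additionally contains elements of type 4+2, 4+1+1 (12 of its 48 elements, about 25% of primes); (S_3 x S_3) : C_2 (6T13) additionally contains elements of type 4+2, 3+2+1, 3+1+1+1 (34 of its 72 elements, about 47% of primes); S_6 (6T16) additionally contains elements of type 5+1, 4+2, 4+1+1, 3+2+1, 3+1+1+1 (484 of its 720 elements, about 67% of primes). None of the 33 primes tested shows any such pattern (for each of these groups the chance of that is below 10^-4), which rules them out. Hence G = A_4 x C_2 (6T6), of order 24.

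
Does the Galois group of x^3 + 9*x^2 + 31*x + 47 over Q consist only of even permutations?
No

The polynomial is irreducible of degree 3 over Q. Its discriminant is -1984, which is not a perfect square. A Galois group lies in the alternating group exactly when the discriminant is a square in Q, so the Galois group (S_3) is not contained in A_3.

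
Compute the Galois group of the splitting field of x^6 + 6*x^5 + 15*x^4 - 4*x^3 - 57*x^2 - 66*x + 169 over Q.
6T5: C_3 x S_3

The polynomial f is an irreducible sextic over Q, so G = Gal(f/Q) is one of the 16 transitive subgroups 6T1, ..., 6T16 of S_6. The discriminant of f is -190210142896128, which is not a perfect square, so G is not contained in A_6. The transitive groups of degree 6 not contained in A_6 are: C_6 (6T1, order 6), S_3 (6T2, order 6), D_6 (6T3, order 12), C_3 x S_3 (6T5, order 18), A_4 x C_2 (6T6, order 24), S_4 (6T8, order 24), S_3 x S_3 (6T9, order 36), S_4 x C_2 (6T11, order 48), (S_3 x S_3) : C_2 (6T13, order 72), PGL(2,5) (6T14, order 120), S_6 (6T16, order 720). By Dedekind's theorem, for a prime p not dividing disc(f) the degrees of the irreducible factors of f mod p form the cycle type of an element of G. Factoring f modulo the 33 such primes p <= 149 (skipping 2, 3, which divide the discriminant), each new pattern first appears at: mod 5: f = (x^6 + x^5 + x^3 + 3x^2 + 4x + 4), pattern 6; mod 7: f = (x + 2)(x + 3)(x + 5)(x^3 + 3x^2 + 3x + 4), pattern 3+1+1+1; mod 17: f = (x^2 + 4x + 14)(x^2 + 9x + 2)(x^2 + 10x + 3), pattern 2+2+2; mod 19: f = (x^3 + 3x^2 + 3x + 5)(x^3 + 3x^2 + 3x + 11), pattern 3+3; mod 73: f = (x + 27)(x + 43)(x + 45)(x + 59)(x + 61)(x + 63), pattern 1+1+1+1+1+1. No other pattern occurs in this range, so the set of observed cycle types is {6, 3+1+1+1, 2+2+2, 3+3, 1+1+1+1+1+1}. The candidates containing elements of all these cycle types are C_3 x S_3 (6T5) of order 18, S_3 x S_3 (6T9) of order 36, (S_3 x S_3) : C_2 (6T13) of order 72, S_6 (6T16) of order 720; the others are excluded. The observed types are precisely the cycle types that occur in C_3 x S_3 (6T5). Each of the other remaining candidates has further cycle types, and by the Chebotarev density theorem the matching factorization patterns would occur for a proportion of primes equal to their share of the group: S_3 x S_3 (6T9) additionally contains elements of type 2+2+1+1 (9 of its 36 elements, about 25% of primes); (S_3 x S_3) : C_2 (6T13) additionally contains elements of type 4+2, 3+2+1, 2+2+1+1, 2+1+1+1+1 (45 of its 72 elements, about 62% of primes); S_6 (6T16) additionally contains elements of type 5+1, 4+2, 4+1+1, 3+2+1, 2+2+1+1, 2+1+1+1+1 (504 of its 720 elements, about 70% of primes). None of the 33 primes tested shows any such pattern (for each of these groups the chance of that is below 10^-4), which rules them out. Hence G = C_3 x S_3 (6T5), of order 18.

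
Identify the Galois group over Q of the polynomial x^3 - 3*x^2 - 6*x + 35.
S_3 (also written S3)

The polynomial is an irreducible cubic over Q and its discriminant is -16767, which is not a perfect square. For an irreducible cubic, a non-square discriminant gives Galois group S_3.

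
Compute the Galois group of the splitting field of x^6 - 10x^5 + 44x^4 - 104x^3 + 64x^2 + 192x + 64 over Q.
(C_3 x C_3) : C_4

The polynomial f is an irreducible sextic over Q, so G = Gal(f/Q) is one of the 16 transitive subgroups 6T1, ..., 6T16 of S_6. The discriminant of f is 564385546240000 = 23756800^2, a perfect square, so G is contained in A_6. The transitive groups of degree 6 contained in A_6 are: A_4 (6T4, order 12), S_4 (6T7, order 24), (C_3 x C_3) : C_4 (6T10, order 36), PSL(2,5) (6T12, order 60), A_6 (6T15, order 360). By Dedekind's theorem, for a prime p not dividing disc(f) the degrees of the irreducible factors of f mod p form the cycle type of an element of G. Factoring f modulo the 19 such primes p <= 79 (skipping 2, 5, 29, which divide the discriminant), each new pattern first appears at: mod 3: f = (x^2 + 2x + 2)(x^4 + x + 2), pattern 4+2; mod 11: f = (x^3 + 2x^2 + x + 8)(x^3 + 10x^2 + x + 8), pattern 3+3; mod 19: f = (x + 1)(x + 3)(x^2 + x + 9)(x^2 + 4x + 8), pattern 2+2+1+1; mod 61: f = (x + 7)(x + 21)(x + 54)(x^3 + 30x^2 + 12x + 8), pattern 3+1+1+1. No other pattern occurs in this range, so the set of observed cycle types is {4+2, 3+3, 2+2+1+1, 3+1+1+1}. The candidates containing elements of all these cycle types are (C_3 x C_3) : C_4 (6T10) of order 36, A_6 (6T15) of order 360; the others are excluded. The observed types are precisely the cycle types that occur in (C_3 x C_3) : C_4 (6T10) (apart from the identity). Each of the other remaining candidates has further cycle types, and by the Chebotarev density theorem the matching factorization patterns would occur for a proportion of primes equal to their share of the group: A_6 (6T15) additionally contains elements of type 5+1 (144 of its 360 elements, about 40% of primes). None of the 19 primes tested shows any such pattern (for each of these groups the chance of that is below 10^-4), which rules them out. Hence G = (C_3 x C_3) : C_4 (6T10), of order 36.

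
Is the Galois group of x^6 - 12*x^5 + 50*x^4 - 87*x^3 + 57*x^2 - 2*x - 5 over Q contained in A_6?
The polynomial is irreducible of degree 6 over Q. Its discriminant is 30991489 = 5567^2, a perfect square. A Galois group lies in the alternating group exactly when the discriminant is a square in Q, so the Galois group (PSL(2,5)) is contained in A_6.

Yes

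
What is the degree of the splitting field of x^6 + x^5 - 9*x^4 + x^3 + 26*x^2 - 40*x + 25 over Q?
36

The degree of the splitting field over Q equals the order of the Galois group, so first determine the group. The polynomial f is an irreducible sextic over Q, so G = Gal(f/Q) is one of the 16 transitive subgroups 6T1, ..., 6T16 of S_6. The discriminant of f is 1064390625 = 32625^2, a perfect square, so G is contained in A_6. The transitive groups of degree 6 contained in A_6 are: A_4 (6T4, order 12), S_4 (6T7, order 24), (C_3 x C_3) : C_4 (6T10, order 36), PSL(2,5) (6T12, order 60), A_6 (6T15, order 360). By Dedekind's theorem, for a prime p not dividing disc(f) the degrees of the irreducible factors of f mod p form the cycle type of an element of G. Factoring f modulo the 19 such primes p <= 79 (skipping 3, 5, 29, which divide the discriminant), each new pattern first appears at: mod 2: f = (x^2 + x + 1)(x^4 + x + 1), pattern 4+2; mod 11: f = (x^3 + 5x + 8)(x^3 + x^2 + 8x + 10), pattern 3+3; mod 19: f = (x + 8)(x + 12)(x^2 + 6x + 1)(x^2 + 13x + 6), pattern 2+2+1+1; mod 61: f = (x + 5)(x + 9)(x + 56)(x^3 + 53x^2 + 27x + 27), pattern 3+1+1+1. No other pattern occurs in this range, so the set of observed cycle types is {4+2, 3+3, 2+2+1+1, 3+1+1+1}. The candidates containing elements of all these cycle types are (C_3 x C_3) : C_4 (6T10) of order 36, A_6 (6T15) of order 360; the others are excluded. The observed types are precisely the cycle types that occur in (C_3 x C_3) : C_4 (6T10) (apart from the identity). Each of the other remaining candidates has further cycle types, and by the Chebotarev density theorem the matching factorization patterns would occur for a proportion of primes equal to their share of the group: A_6 (6T15) additionally contains elements of type 5+1 (144 of its 360 elements, about 40% of primes). None of the 19 primes tested shows any such pattern (for each of these groups the chance of that is below 10^-4), which rules them out. Hence G = (C_3 x C_3) : C_4 (6T10), of order 36. The Galois group (C_3 x C_3) : C_4 (6T10) has order 36, so the splitting field has degree 36 over Q.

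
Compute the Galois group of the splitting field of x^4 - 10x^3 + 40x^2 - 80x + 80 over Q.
C_4 (also written C4)

The polynomial is an irreducible quartic over Q and its discriminant is 512000, which is not a perfect square, so the Galois group is not contained in A_4. The resolvent cubic y^3 - 40*y^2 + 480*y - 1600 has exactly one rational root, so the Galois group is C_4 or D_4. The quartic becomes reducible over Q(sqrt(disc)), so the group is C_4.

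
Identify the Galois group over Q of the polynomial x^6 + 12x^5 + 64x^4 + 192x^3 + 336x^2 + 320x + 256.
6T11: S_4 x C_2

The polynomial f is an irreducible sextic over Q, so G = Gal(f/Q) is one of the 16 transitive subgroups 6T1, ..., 6T16 of S_6. The discriminant of f is -1849378557919232, which is not a perfect square, so G is not contained in A_6. The transitive groups of degree 6 not contained in A_6 are: C_6 (6T1, order 6), S_3 (6T2, order 6), D_6 (6T3, order 12), C_3 x S_3 (6T5, order 18), A_4 x C_2 (6T6, order 24), S_4 (6T8, order 24), S_3 x S_3 (6T9, order 36), S_4 x C_2 (6T11, order 48), (S_3 x S_3) : C_2 (6T13, order 72), PGL(2,5) (6T14, order 120), S_6 (6T16, order 720). By Dedekind's theorem, for a prime p not dividing disc(f) the degrees of the irreducible factors of f mod p form the cycle type of an element of G. Factoring f modulo the 29 such primes p <= 127 (skipping 2, 29, which divide the discriminant), each new pattern first appears at: mod 3: f = (x^3 + x^2 + 2x + 1)(x^3 + 2x^2 + 1), pattern 3+3; mod 5: f = (x^6 + 2x^5 + 4x^4 + 2x^3 + x^2 + 1), pattern 6; mod 7: f = (x + 1)(x + 3)(x^4 + x^3 + x^2 + 3x + 6), pattern 4+1+1; mod 17: f = (x + 9)(x + 12)(x^2 + 5)(x^2 + 8x + 4), pattern 2+2+1+1; mod 23: f = (x^2 + x + 8)(x^2 + 4x + 20)(x^2 + 7x + 20), pattern 2+2+2; mod 67: f = (x^2 + 4x + 60)(x^4 + 8x^3 + 39x^2 + 25x + 40), pattern 4+2; mod 127: f = (x + 9)(x + 49)(x + 82)(x + 122)(x^2 + 4x + 107), pattern 2+1+1+1+1. No other pattern occurs in this range, so the set of observed cycle types is {3+3, 6, 4+1+1, 2+2+1+1, 2+2+2, 4+2, 2+1+1+1+1}. The candidates containing elements of all these cycle types are S_4 x C_2 (6T11) of order 48, S_6 (6T16) of order 720; the others are excluded. The observed types are precisely the cycle types that occur in S_4 x C_2 (6T11) (apart from the identity). Each of the other remaining candidates has further cycle types, and by the Chebotarev density theorem the matching factorization patterns would occur for a proportion of primes equal to their share of the group: S_6 (6T16) additionally contains elements of type 5+1, 3+2+1, 3+1+1+1 (304 of its 720 elements, about 42% of primes). None of the 29 primes tested shows any such pattern (for each of these groups the chance of that is below 10^-4), which rules them out. Hence G = S_4 x C_2 (6T11), of order 48.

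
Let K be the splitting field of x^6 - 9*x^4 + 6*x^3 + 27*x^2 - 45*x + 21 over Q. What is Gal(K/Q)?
C_3 x S_3

The polynomial f is an irreducible sextic over Q, so G = Gal(f/Q) is one of the 16 transitive subgroups 6T1, ..., 6T16 of S_6. The discriminant of f is -51195483, which is not a perfect square, so G is not contained in A_6. The transitive groups of degree 6 not contained in A_6 are: C_6 (6T1, order 6), S_3 (6T2, order 6), D_6 (6T3, order 12), C_3 x S_3 (6T5, order 18), A_4 x C_2 (6T6, order 24), S_4 (6T8, order 24), S_3 x S_3 (6T9, order 36), S_4 x C_2 (6T11, order 48), (S_3 x S_3) : C_2 (6T13, order 72), PGL(2,5) (6T14, order 120), S_6 (6T16, order 720). By Dedekind's theorem, for a prime p not dividing disc(f) the degrees of the irreducible factors of f mod p form the cycle type of an element of G. Factoring f modulo the 33 such primes p <= 149 (skipping 3, 17, which divide the discriminant), each new pattern first appears at: mod 2: f = (x^6 + x^4 + x^2 + x + 1), pattern 6; mod 7: f = (x)(x + 2)(x + 5)(x^3 + 2x + 6), pattern 3+1+1+1; mod 19: f = (x^3 + 11x + 14)(x^3 + 18x + 11), pattern 3+3; mod 53: f = (x^2 + 19)(x^2 + 6x + 30)(x^2 + 47x + 31), pattern 2+2+2; mod 73: f = (x + 9)(x + 10)(x + 24)(x + 54)(x + 55)(x + 67), pattern 1+1+1+1+1+1. No other pattern occurs in this range, so the set of observed cycle types is {6, 3+1+1+1, 3+3, 2+2+2, 1+1+1+1+1+1}. The candidates containing elements of all these cycle types are C_3 x S_3 (6T5) of order 18, S_3 x S_3 (6T9) of order 36, (S_3 x S_3) : C_2 (6T13) of order 72, S_6 (6T16) of order 720; the others are excluded. The observed types are precisely the cycle types that occur in C_3 x S_3 (6T5). Each of the other remaining candidates has further cycle types, and by the Chebotarev density theorem the matching factorization patterns would occur for a proportion of primes equal to their share of the group: S_3 x S_3 (6T9) additionally contains elements of type 2+2+1+1 (9 of its 36 elements, about 25% of primes); (S_3 x S_3) : C_2 (6T13) additionally contains elements of type 4+2, 3+2+1, 2+2+1+1, 2+1+1+1+1 (45 of its 72 elements, about 62% of primes); S_6 (6T16) additionally contains elements of type 5+1, 4+2, 4+1+1, 3+2+1, 2+2+1+1, 2+1+1+1+1 (504 of its 720 elements, about 70% of primes). None of the 33 primes tested shows any such pattern (for each of these groups the chance of that is below 10^-4), which rules them out. Hence G = C_3 x S_3 (6T5), of order 18.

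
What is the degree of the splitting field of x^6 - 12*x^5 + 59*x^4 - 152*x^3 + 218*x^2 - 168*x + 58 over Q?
24

The degree of the splitting field over Q equals the order of the Galois group, so first determine the group. The polynomial f is an irreducible sextic over Q, so G = Gal(f/Q) is one of the 16 transitive subgroups 6T1, ..., 6T16 of S_6. The discriminant of f is -5120000, which is not a perfect square, so G is not contained in A_6. The transitive groups of degree 6 not contained in A_6 are: C_6 (6T1, order 6), S_3 (6T2, order 6), D_6 (6T3, order 12), C_3 x S_3 (6T5, order 18), A_4 x C_2 (6T6, order 24), S_4 (6T8, order 24), S_3 x S_3 (6T9, order 36), S_4 x C_2 (6T11, order 48), (S_3 x S_3) : C_2 (6T13, order 72), PGL(2,5) (6T14, order 120), S_6 (6T16, order 720). By Dedekind's theorem, for a prime p not dividing disc(f) the degrees of the irreducible factors of f mod p form the cycle type of an element of G. Factoring f modulo the 22 such primes p <= 89 (skipping 2, 5, which divide the discriminant), each new pattern first appears at: mod 3: f = (x^3 + x^2 + 2x + 1)(x^3 + 2x^2 + x + 1), pattern 3+3; mod 7: f = (x^2 + 2x + 5)(x^2 + 3x + 6)(x^2 + 4x + 1), pattern 2+2+2; mod 13: f = (x + 2)(x + 7)(x^4 + 5x^3 + 12x + 6), pattern 4+1+1; mod 43: f = (x + 10)(x + 29)(x^2 + 39x + 8)(x^2 + 39x + 14), pattern 2+2+1+1. No other pattern occurs in this range, so the set of observed cycle types is {3+3, 2+2+2, 4+1+1, 2+2+1+1}. The candidates containing elements of all these cycle types are S_4 (6T8) of order 24, S_4 x C_2 (6T11) of order 48, PGL(2,5) (6T14) of order 120, S_6 (6T16) of order 720; the others are excluded. The observed types are precisely the cycle types that occur in S_4 (6T8) (apart from the identity). Each of the other remaining candidates has further cycle types, and by the Chebotarev density theorem the matching factorization patterns would occur for a proportion of primes equal to their share of the group: S_4 x C_2 (6T11) additionally contains elements of type 6, 4+2, 2+1+1+1+1 (17 of its 48 elements, about 35% of primes); PGL(2,5) (6T14) additionally contains elements of type 6, 5+1 (44 of its 120 elements, about 37% of primes); S_6 (6T16) additionally contains elements of type 6, 5+1, 4+2, 3+2+1, 3+1+1+1, 2+1+1+1+1 (529 of its 720 elements, about 73% of primes). None of the 22 primes tested shows any such pattern (for each of these groups the chance of that is below 10^-4), which rules them out. Hence G = S_4 (6T8), of order 24. The Galois group S_4 (6T8) has order 24, so the splitting field has degree 24 over Q.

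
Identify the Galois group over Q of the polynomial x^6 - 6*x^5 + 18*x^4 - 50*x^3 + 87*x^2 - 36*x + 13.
The polynomial f is an irreducible sextic over Q, so G = Gal(f/Q) is one of the 16 transitive subgroups 6T1, ..., 6T16 of S_6. The discriminant of f is -28010528989632, which is not a perfect square, so G is not contained in A_6. The transitive groups of degree 6 not contained in A_6 are: C_6 (6T1, order 6), S_3 (6T2, order 6), D_6 (6T3, order 12), C_3 x S_3 (6T5, order 18), A_4 x C_2 (6T6, order 24), S_4 (6T8, order 24), S_3 x S_3 (6T9, order 36), S_4 x C_2 (6T11, order 48), (S_3 x S_3) : C_2 (6T13, order 72), PGL(2,5) (6T14, order 120), S_6 (6T16, order 720). By Dedekind's theorem, for a prime p not dividing disc(f) the degrees of the irreducible factors of f mod p form the cycle type of an element of G. Factoring f modulo the 21 such primes p <= 89 (skipping 2, 3, 7, which divide the discriminant), each new pattern first appears at: mod 5: f = (x^6 + 4x^5 + 3x^4 + 2x^2 + 4x + 3), pattern 6; mod 11: f = (x + 6)(x^5 + 10x^4 + 2x^3 + 4x^2 + 8x + 4), pattern 5+1; mod 13: f = (x)(x + 7)(x^4 + 5x^2 + 6x + 6), pattern 4+1+1; mod 23: f = (x + 6)(x + 19)(x^2 + 16x + 19)(x^2 + 22x + 9), pattern 2+2+1+1; mod 43: f = (x^3 + 40x^2 + 3x + 11)(x^3 + 40x^2 + 6x + 9), pattern 3+3; mod 61: f = (x^2 + 11x + 5)(x^2 + 13x + 6)(x^2 + 31x + 35), pattern 2+2+2. No other pattern occurs in this range, so the set of observed cycle types is {6, 5+1, 4+1+1, 2+2+1+1, 3+3, 2+2+2}. The candidates containing elements of all these cycle types are PGL(2,5) (6T14) of order 120, S_6 (6T16) of order 720; the others are excluded. The observed types are precisely the cycle types that occur in PGL(2,5) (6T14) (apart from the identity). Each of the other remaining candidates has further cycle types, and by the Chebotarev density theorem the matching factorization patterns would occur for a proportion of primes equal to their share of the group: S_6 (6T16) additionally contains elements of type 4+2, 3+2+1, 3+1+1+1, 2+1+1+1+1 (265 of its 720 elements, about 37% of primes). None of the 21 primes tested shows any such pattern (for each of these groups the chance of that is below 10^-4), which rules them out. Hence G = PGL(2,5) (6T14), of order 120.

6T14: PGL(2,5)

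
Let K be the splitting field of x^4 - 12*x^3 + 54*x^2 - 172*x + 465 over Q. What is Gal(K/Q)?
The polynomial is an irreducible quartic over Q and its discriminant is 1358954496 = 36864^2, a perfect square, so the Galois group is contained in A_4. The resolvent cubic y^3 - 54*y^2 + 204*y + 3896 is irreducible over Q. An irreducible resolvent with square discriminant gives A_4.

4T4: A_4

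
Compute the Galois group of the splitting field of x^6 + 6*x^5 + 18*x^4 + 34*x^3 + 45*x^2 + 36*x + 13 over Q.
The polynomial f is an irreducible sextic over Q, so G = Gal(f/Q) is one of the 16 transitive subgroups 6T1, ..., 6T16 of S_6. The discriminant of f is -16003008, which is not a perfect square, so G is not contained in A_6. The transitive groups of degree 6 not contained in A_6 are: C_6 (6T1, order 6), S_3 (6T2, order 6), D_6 (6T3, order 12), C_3 x S_3 (6T5, order 18), A_4 x C_2 (6T6, order 24), S_4 (6T8, order 24), S_3 x S_3 (6T9, order 36), S_4 x C_2 (6T11, order 48), (S_3 x S_3) : C_2 (6T13, order 72), PGL(2,5) (6T14, order 120), S_6 (6T16, order 720). By Dedekind's theorem, for a prime p not dividing disc(f) the degrees of the irreducible factors of f mod p form the cycle type of an element of G. Factoring f modulo the 21 such primes p <= 89 (skipping 2, 3, 7, which divide the discriminant), each new pattern first appears at: mod 5: f = (x^6 + x^5 + 3x^4 + 4x^3 + x + 3), pattern 6; mod 11: f = (x + 3)(x^5 + 3x^4 + 9x^3 + 7x^2 + 2x + 8), pattern 5+1; mod 13: f = (x)(x + 9)(x^4 + 10x^3 + 6x^2 + 6x + 4), pattern 4+1+1; mod 23: f = (x + 17)(x + 21)(x^2 + 17x + 10)(x^2 + 20x + 21), pattern 2+2+1+1; mod 43: f = (x^3 + 22x^2 + 39x + 16)(x^3 + 27x^2 + 30x + 25), pattern 3+3; mod 61: f = (x^2 + 16x + 13)(x^2 + 20x + 31)(x^2 + 31x + 2), pattern 2+2+2. No other pattern occurs in this range, so the set of observed cycle types is {6, 5+1, 4+1+1, 2+2+1+1, 3+3, 2+2+2}. The candidates containing elements of all these cycle types are PGL(2,5) (6T14) of order 120, S_6 (6T16) of order 720; the others are excluded. The observed types are precisely the cycle types that occur in PGL(2,5) (6T14) (apart from the identity). Each of the other remaining candidates has further cycle types, and by the Chebotarev density theorem the matching factorization patterns would occur for a proportion of primes equal to their share of the group: S_6 (6T16) additionally contains elements of type 4+2, 3+2+1, 3+1+1+1, 2+1+1+1+1 (265 of its 720 elements, about 37% of primes). None of the 21 primes tested shows any such pattern (for each of these groups the chance of that is below 10^-4), which rules them out. Hence G = PGL(2,5) (6T14), of order 120.

6T14: PGL(2,5)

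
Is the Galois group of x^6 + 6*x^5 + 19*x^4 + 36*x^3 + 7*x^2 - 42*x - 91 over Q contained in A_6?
Yes

The polynomial is irreducible of degree 6 over Q. Its discriminant is 164995463643136 = 12845056^2, a perfect square. A Galois group lies in the alternating group exactly when the discriminant is a square in Q, so the Galois group (A_4) is contained in A_6.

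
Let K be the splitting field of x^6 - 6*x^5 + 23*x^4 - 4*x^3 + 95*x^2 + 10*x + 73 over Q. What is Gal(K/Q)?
The polynomial f is an irreducible sextic over Q, so G = Gal(f/Q) is one of the 16 transitive subgroups 6T1, ..., 6T16 of S_6. The discriminant of f is -7990769474338816, which is not a perfect square, so G is not contained in A_6. The transitive groups of degree 6 not contained in A_6 are: C_6 (6T1, order 6), S_3 (6T2, order 6), D_6 (6T3, order 12), C_3 x S_3 (6T5, order 18), A_4 x C_2 (6T6, order 24), S_4 (6T8, order 24), S_3 x S_3 (6T9, order 36), S_4 x C_2 (6T11, order 48), (S_3 x S_3) : C_2 (6T13, order 72), PGL(2,5) (6T14, order 120), S_6 (6T16, order 720). By Dedekind's theorem, for a prime p not dividing disc(f) the degrees of the irreducible factors of f mod p form the cycle type of an element of G. Factoring f modulo the 17 such primes p <= 71 (skipping 2, 11, 31, which divide the discriminant), each new pattern first appears at: mod 3: f = (x + 1)(x + 2)(x^4 + 2x + 2), pattern 4+1+1; mod 5: f = (x^3 + x^2 + 2)(x^3 + 3x^2 + 4), pattern 3+3; mod 7: f = (x^6 + x^5 + 2x^4 + 3x^3 + 4x^2 + 3x + 3), pattern 6; mod 13: f = (x^2 + 9x + 2)(x^4 + 11x^3 + 4), pattern 4+2; mod 37: f = (x + 13)(x + 33)(x^2 + 29x + 1)(x^2 + 30x + 5), pattern 2+2+1+1; mod 47: f = (x + 6)(x + 7)(x + 33)(x + 43)(x^2 + 46x + 13), pattern 2+1+1+1+1; mod 67: f = (x^2 + 13x + 7)(x^2 + 14x + 65)(x^2 + 34x + 57), pattern 2+2+2. No other pattern occurs in this range, so the set of observed cycle types is {4+1+1, 3+3, 6, 4+2, 2+2+1+1, 2+1+1+1+1, 2+2+2}. The candidates containing elements of all these cycle types are S_4 x C_2 (6T11) of order 48, S_6 (6T16) of order 720; the others are excluded. The observed types are precisely the cycle types that occur in S_4 x C_2 (6T11) (apart from the identity). Each of the other remaining candidates has further cycle types, and by the Chebotarev density theorem the matching factorization patterns would occur for a proportion of primes equal to their share of the group: S_6 (6T16) additionally contains elements of type 5+1, 3+2+1, 3+1+1+1 (304 of its 720 elements, about 42% of primes). None of the 17 primes tested shows any such pattern (for each of these groups the chance of that is below 10^-4), which rules them out. Hence G = S_4 x C_2 (6T11), of order 48.

6T11: S_4 x C_2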